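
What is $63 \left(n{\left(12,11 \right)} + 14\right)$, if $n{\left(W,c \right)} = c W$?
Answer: $9198$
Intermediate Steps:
$n{\left(W,c \right)} = W c$
$63 \left(n{\left(12,11 \right)} + 14\right) = 63 \left(12 \cdot 11 + 14\right) = 63 \left(132 + 14\right) = 63 \cdot 146 = 9198$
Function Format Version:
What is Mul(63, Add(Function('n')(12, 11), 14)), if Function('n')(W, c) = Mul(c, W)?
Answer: 9198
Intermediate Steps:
Function('n')(W, c) = Mul(W, c)
Mul(63, Add(Function('n')(12, 11), 14)) = Mul(63, Add(Mul(12, 11), 14)) = Mul(63, Add(132, 14)) = Mul(63, 146) = 9198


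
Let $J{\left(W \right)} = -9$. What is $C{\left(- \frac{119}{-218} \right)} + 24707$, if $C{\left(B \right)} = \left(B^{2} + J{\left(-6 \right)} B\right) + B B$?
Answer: $\frac{293492578}{11881} \approx 24703.0$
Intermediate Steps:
$C{\left(B \right)} = - 9 B + 2 B^{2}$ ($C{\left(B \right)} = \left(B^{2} - 9 B\right) + B B = \left(B^{2} - 9 B\right) + B^{2} = - 9 B + 2 B^{2}$)
$C{\left(- \frac{119}{-218} \right)} + 24707 = - \frac{119}{-218} \left(-9 + 2 \left(- \frac{119}{-218}\right)\right) + 24707 = \left(-119\right) \left(- \frac{1}{218}\right) \left(-9 + 2 \left(\left(-119\right) \left(- \frac{1}{218}\right)\right)\right) + 24707 = \frac{119 \left(-9 + 2 \cdot \frac{119}{218}\right)}{218} + 24707 = \frac{119 \left(-9 + \frac{119}{109}\right)}{218} + 24707 = \frac{119}{218} \left(- \frac{862}{109}\right) + 24707 = - \frac{51289}{11881} + 24707 = \frac{293492578}{11881}$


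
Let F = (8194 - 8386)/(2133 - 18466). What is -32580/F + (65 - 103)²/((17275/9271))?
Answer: -765830043941/276400 ≈ -2.7707e+6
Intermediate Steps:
F = 192/16333 (F = -192/(-16333) = -192*(-1/16333) = 192/16333 ≈ 0.011755)
-32580/F + (65 - 103)²/((17275/9271)) = -32580/192/16333 + (65 - 103)²/((17275/9271)) = -32580*16333/192 + (-38)²/((17275*(1/9271))) = -44344095/16 + 1444/(17275/9271) = -44344095/16 + 1444*(9271/17275) = -44344095/16 + 13387324/17275 = -765830043941/276400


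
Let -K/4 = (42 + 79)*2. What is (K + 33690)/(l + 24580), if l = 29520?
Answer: 16361/27050 ≈ 0.60484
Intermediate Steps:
K = -968 (K = -4*(42 + 79)*2 = -484*2 = -4*242 = -968)
(K + 33690)/(l + 24580) = (-968 + 33690)/(29520 + 24580) = 32722/54100 = 32722*(1/54100) = 16361/27050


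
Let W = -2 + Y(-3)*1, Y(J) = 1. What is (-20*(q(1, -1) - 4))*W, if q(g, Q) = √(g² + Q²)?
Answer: -80 + 20*√2 ≈ -51.716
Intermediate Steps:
q(g, Q) = √(Q² + g²)
W = -1 (W = -2 + 1*1 = -2 + 1 = -1)
(-20*(q(1, -1) - 4))*W = -20*(√((-1)² + 1²) - 4)*(-1) = -20*(√(1 + 1) - 4)*(-1) = -20*(√2 - 4)*(-1) = -20*(-4 + √2)*(-1) = -10*(-8 + 2*√2)*(-1) = (80 - 20*√2)*(-1) = -80 + 20*√2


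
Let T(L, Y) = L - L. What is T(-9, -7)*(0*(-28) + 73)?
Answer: 0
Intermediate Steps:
T(L, Y) = 0
T(-9, -7)*(0*(-28) + 73) = 0*(0*(-28) + 73) = 0*(0 + 73) = 0*73 = 0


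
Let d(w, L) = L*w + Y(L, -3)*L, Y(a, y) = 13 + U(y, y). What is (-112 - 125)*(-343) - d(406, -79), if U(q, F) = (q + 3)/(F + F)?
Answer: 114392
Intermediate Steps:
U(q, F) = (3 + q)/(2*F) (U(q, F) = (3 + q)/((2*F)) = (3 + q)*(1/(2*F)) = (3 + q)/(2*F))
Y(a, y) = 13 + (3 + y)/(2*y)
d(w, L) = 13*L + L*w (d(w, L) = L*w + ((3/2)*(1 + 9*(-3))/(-3))*L = L*w + ((3/2)*(-⅓)*(1 - 27))*L = L*w + ((3/2)*(-⅓)*(-26))*L = L*w + 13*L = 13*L + L*w)
(-112 - 125)*(-343) - d(406, -79) = (-112 - 125)*(-343) - (-79)*(13 + 406) = -237*(-343) - (-79)*419 = 81291 - 1*(-33101) = 81291 + 33101 = 114392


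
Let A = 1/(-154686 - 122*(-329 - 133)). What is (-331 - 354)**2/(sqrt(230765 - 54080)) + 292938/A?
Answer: -28802250036 + 93845*sqrt(176685)/35337 ≈ -2.8802e+10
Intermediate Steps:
A = -1/98322 (A = 1/(-154686 - 122*(-462)) = 1/(-154686 + 56364) = 1/(-98322) = -1/98322 ≈ -1.0171e-5)
(-331 - 354)**2/(sqrt(230765 - 54080)) + 292938/A = (-331 - 354)**2/(sqrt(230765 - 54080)) + 292938/(-1/98322) = (-685)**2/(sqrt(176685)) + 292938*(-98322) = 469225*(sqrt(176685)/176685) - 28802250036 = 93845*sqrt(176685)/35337 - 28802250036 = -28802250036 + 93845*sqrt(176685)/35337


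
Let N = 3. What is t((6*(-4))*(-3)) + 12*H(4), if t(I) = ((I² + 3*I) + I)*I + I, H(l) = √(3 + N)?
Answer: 394056 + 12*√6 ≈ 3.9409e+5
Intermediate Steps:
H(l) = √6 (H(l) = √(3 + 3) = √6)
t(I) = I + I*(I² + 4*I) (t(I) = (I² + 4*I)*I + I = I*(I² + 4*I) + I = I + I*(I² + 4*I))
t((6*(-4))*(-3)) + 12*H(4) = ((6*(-4))*(-3))*(1 + ((6*(-4))*(-3))² + 4*((6*(-4))*(-3))) + 12*√6 = (-24*(-3))*(1 + (-24*(-3))² + 4*(-24*(-3))) + 12*√6 = 72*(1 + 72² + 4*72) + 12*√6 = 72*(1 + 5184 + 288) + 12*√6 = 72*5473 + 12*√6 = 394056 + 12*√6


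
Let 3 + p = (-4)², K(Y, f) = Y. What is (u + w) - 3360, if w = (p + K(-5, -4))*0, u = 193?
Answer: -3167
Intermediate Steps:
p = 13 (p = -3 + (-4)² = -3 + 16 = 13)
w = 0 (w = (13 - 5)*0 = 8*0 = 0)
(u + w) - 3360 = (193 + 0) - 3360 = 193 - 3360 = -3167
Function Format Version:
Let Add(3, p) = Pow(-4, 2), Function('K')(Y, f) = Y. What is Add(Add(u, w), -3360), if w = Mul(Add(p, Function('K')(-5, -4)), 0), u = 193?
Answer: -3167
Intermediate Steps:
p = 13 (p = Add(-3, Pow(-4, 2)) = Add(-3, 16) = 13)
w = 0 (w = Mul(Add(13, -5), 0) = Mul(8, 0) = 0)
Add(Add(u, w), -3360) = Add(Add(193, 0), -3360) = Add(193, -3360) = -3167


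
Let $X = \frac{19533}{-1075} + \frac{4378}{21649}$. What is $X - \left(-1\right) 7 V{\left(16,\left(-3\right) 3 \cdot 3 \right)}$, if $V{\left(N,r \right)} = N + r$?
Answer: $- \frac{2210159542}{23272675} \approx -94.968$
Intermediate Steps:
$X = - \frac{418163567}{23272675}$ ($X = 19533 \left(- \frac{1}{1075}\right) + 4378 \cdot \frac{1}{21649} = - \frac{19533}{1075} + \frac{4378}{21649} = - \frac{418163567}{23272675} \approx -17.968$)
$X - \left(-1\right) 7 V{\left(16,\left(-3\right) 3 \cdot 3 \right)} = - \frac{418163567}{23272675} - \left(-1\right) 7 \left(16 + \left(-3\right) 3 \cdot 3\right) = - \frac{418163567}{23272675} - - 7 \left(16 - 27\right) = - \frac{418163567}{23272675} - \left(-7\right) \left(-11\right) = - \frac{418163567}{23272675} - 77 = - \frac{2210159542}{23272675}$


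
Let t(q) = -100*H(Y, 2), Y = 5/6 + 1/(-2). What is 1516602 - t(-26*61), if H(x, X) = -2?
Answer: 1516402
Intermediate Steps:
Y = ⅓ (Y = 5*(⅙) + 1*(-½) = ⅚ - ½ = ⅓ ≈ 0.33333)
t(q) = 200 (t(q) = -100*(-2) = 200)
1516602 - t(-26*61) = 1516602 - 1*200 = 1516602 - 200 = 1516402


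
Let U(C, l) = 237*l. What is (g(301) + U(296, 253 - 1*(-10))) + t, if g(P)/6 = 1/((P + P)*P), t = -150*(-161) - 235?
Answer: 7813973849/90601 ≈ 86246.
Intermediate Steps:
t = 23915 (t = 24150 - 235 = 23915)
g(P) = 3/P**2 (g(P) = 6*(1/((P + P)*P)) = 6*(1/(((2*P))*P)) = 6*((1/(2*P))/P) = 6*(1/(2*P**2)) = 3/P**2)
(g(301) + U(296, 253 - 1*(-10))) + t = (3/301**2 + 237*(253 - 1*(-10))) + 23915 = (3*(1/90601) + 237*(253 + 10)) + 23915 = (3/90601 + 237*263) + 23915 = (3/90601 + 62331) + 23915 = 5647250934/90601 + 23915 = 7813973849/90601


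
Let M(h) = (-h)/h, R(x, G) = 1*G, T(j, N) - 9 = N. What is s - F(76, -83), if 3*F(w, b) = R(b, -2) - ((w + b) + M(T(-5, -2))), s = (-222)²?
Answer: 49282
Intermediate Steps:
T(j, N) = 9 + N
s = 49284
R(x, G) = G
M(h) = -1
F(w, b) = -⅓ - b/3 - w/3 (F(w, b) = (-2 - ((w + b) - 1))/3 = (-2 - ((b + w) - 1))/3 = (-2 - (-1 + b + w))/3 = (-2 + (1 - b - w))/3 = (-1 - b - w)/3 = -⅓ - b/3 - w/3)
s - F(76, -83) = 49284 - (-⅓ - ⅓*(-83) - ⅓*76) = 49284 - (-⅓ + 83/3 - 76/3) = 49284 - 1*2 = 49284 - 2 = 49282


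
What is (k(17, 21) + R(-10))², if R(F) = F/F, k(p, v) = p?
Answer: 324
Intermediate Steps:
R(F) = 1
(k(17, 21) + R(-10))² = (17 + 1)² = 18² = 324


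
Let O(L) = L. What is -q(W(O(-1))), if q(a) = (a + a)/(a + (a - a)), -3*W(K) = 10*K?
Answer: -2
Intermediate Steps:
W(K) = -10*K/3
q(a) = 2 (q(a) = (2*a)/(a + 0) = (2*a)/a = 2)
-q(W(O(-1))) = -1*2 = -2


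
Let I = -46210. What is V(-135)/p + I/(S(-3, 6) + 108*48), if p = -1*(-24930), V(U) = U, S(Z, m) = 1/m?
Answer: -30739071/3446434 ≈ -8.9191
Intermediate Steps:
p = 24930
V(-135)/p + I/(S(-3, 6) + 108*48) = -135/24930 - 46210/(1/6 + 108*48) = -135*1/24930 - 46210/(⅙ + 5184) = -3/554 - 46210/31105/6 = -3/554 - 46210*6/31105 = -3/554 - 55452/6221 = -30739071/3446434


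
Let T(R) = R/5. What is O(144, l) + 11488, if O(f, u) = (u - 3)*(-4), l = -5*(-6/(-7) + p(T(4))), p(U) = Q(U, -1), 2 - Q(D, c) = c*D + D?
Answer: 80900/7 ≈ 11557.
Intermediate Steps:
T(R) = R/5 (T(R) = R*(1/5) = R/5)
Q(D, c) = 2 - D - D*c (Q(D, c) = 2 - (c*D + D) = 2 - (D*c + D) = 2 - (D + D*c) = 2 + (-D - D*c) = 2 - D - D*c)
p(U) = 2 (p(U) = 2 - U - 1*U*(-1) = 2 - U + U = 2)
l = -100/7 (l = -5*(-6/(-7) + 2) = -5*(-6*(-1/7) + 2) = -5*(6/7 + 2) = -5*20/7 = -100/7 ≈ -14.286)
O(f, u) = 12 - 4*u (O(f, u) = (-3 + u)*(-4) = 12 - 4*u)
O(144, l) + 11488 = (12 - 4*(-100/7)) + 11488 = (12 + 400/7) + 11488 = 484/7 + 11488 = 80900/7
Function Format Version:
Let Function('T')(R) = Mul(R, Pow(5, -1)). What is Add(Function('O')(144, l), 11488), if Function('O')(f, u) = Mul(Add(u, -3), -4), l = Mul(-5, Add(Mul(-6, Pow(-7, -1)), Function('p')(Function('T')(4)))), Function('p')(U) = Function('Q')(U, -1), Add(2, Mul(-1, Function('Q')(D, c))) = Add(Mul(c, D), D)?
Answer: Rational(80900, 7) ≈ 11557.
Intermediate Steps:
Function('T')(R) = Mul(Rational(1, 5), R) (Function('T')(R) = Mul(R, Rational(1, 5)) = Mul(Rational(1, 5), R))
Function('Q')(D, c) = Add(2, Mul(-1, D), Mul(-1, D, c)) (Function('Q')(D, c) = Add(2, Mul(-1, Add(Mul(c, D), D))) = Add(2, Mul(-1, Add(Mul(D, c), D))) = Add(2, Mul(-1, Add(D, Mul(D, c)))) = Add(2, Add(Mul(-1, D), Mul(-1, D, c))) = Add(2, Mul(-1, D), Mul(-1, D, c)))
Function('p')(U) = 2 (Function('p')(U) = Add(2, Mul(-1, U), Mul(-1, U, -1)) = Add(2, Mul(-1, U), U) = 2)
l = Rational(-100, 7) (l = Mul(-5, Add(Mul(-6, Pow(-7, -1)), 2)) = Mul(-5, Add(Mul(-6, Rational(-1, 7)), 2)) = Mul(-5, Add(Rational(6, 7), 2)) = Mul(-5, Rational(20, 7)) = Rational(-100, 7) ≈ -14.286)
Function('O')(f, u) = Add(12, Mul(-4, u)) (Function('O')(f, u) = Mul(Add(-3, u), -4) = Add(12, Mul(-4, u)))
Add(Function('O')(144, l), 11488) = Add(Add(12, Mul(-4, Rational(-100, 7))), 11488) = Add(Add(12, Rational(400, 7)), 11488) = Add(Rational(484, 7), 11488) = Rational(80900, 7)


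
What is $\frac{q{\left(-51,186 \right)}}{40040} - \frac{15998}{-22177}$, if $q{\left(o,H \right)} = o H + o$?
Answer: $\frac{39005261}{80724280} \approx 0.48319$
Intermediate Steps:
$q{\left(o,H \right)} = o + H o$ ($q{\left(o,H \right)} = H o + o = o + H o$)
$\frac{q{\left(-51,186 \right)}}{40040} - \frac{15998}{-22177} = \frac{\left(-51\right) \left(1 + 186\right)}{40040} - \frac{15998}{-22177} = \left(-51\right) 187 \cdot \frac{1}{40040} - - \frac{15998}{22177} = \left(-9537\right) \frac{1}{40040} + \frac{15998}{22177} = - \frac{867}{3640} + \frac{15998}{22177} = \frac{39005261}{80724280}$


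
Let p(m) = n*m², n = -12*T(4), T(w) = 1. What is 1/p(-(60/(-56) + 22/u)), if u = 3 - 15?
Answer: -147/14884 ≈ -0.0098764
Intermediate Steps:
n = -12 (n = -12*1 = -12)
u = -12
p(m) = -12*m²
1/p(-(60/(-56) + 22/u)) = 1/(-12*(60/(-56) + 22/(-12))²) = 1/(-12*(60*(-1/56) + 22*(-1/12))²) = 1/(-12*(-15/14 - 11/6)²) = 1/(-12*(-1*(-61/21))²) = 1/(-12*(61/21)²) = 1/(-12*3721/441) = 1/(-14884/147) = -147/14884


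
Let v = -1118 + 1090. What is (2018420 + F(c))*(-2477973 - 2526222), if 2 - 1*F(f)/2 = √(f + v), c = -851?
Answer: -10100587288680 + 10008390*I*√879 ≈ -1.0101e+13 + 2.9673e+8*I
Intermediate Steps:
v = -28
F(f) = 4 - 2*√(-28 + f) (F(f) = 4 - 2*√(f - 28) = 4 - 2*√(-28 + f))
(2018420 + F(c))*(-2477973 - 2526222) = (2018420 + (4 - 2*√(-28 - 851)))*(-2477973 - 2526222) = (2018420 + (4 - 2*I*√879))*(-5004195) = (2018424 - 2*I*√879)*(-5004195) = -10100587288680 + 10008390*I*√879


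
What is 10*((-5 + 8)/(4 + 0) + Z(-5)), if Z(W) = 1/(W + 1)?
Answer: 5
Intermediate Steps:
Z(W) = 1/(1 + W)
10*((-5 + 8)/(4 + 0) + Z(-5)) = 10*((-5 + 8)/(4 + 0) + 1/(1 - 5)) = 10*(3/4 + 1/(-4)) = 10*(3*(1/4) - 1/4) = 10*(3/4 - 1/4) = 10*(1/2) = 5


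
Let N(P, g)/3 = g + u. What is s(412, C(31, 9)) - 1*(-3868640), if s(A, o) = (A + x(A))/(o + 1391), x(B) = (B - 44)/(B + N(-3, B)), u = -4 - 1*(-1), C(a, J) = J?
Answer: 2219245504909/573650 ≈ 3.8686e+6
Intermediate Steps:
u = -3 (u = -4 + 1 = -3)
N(P, g) = -9 + 3*g (N(P, g) = 3*(g - 3) = 3*(-3 + g) = -9 + 3*g)
x(B) = (-44 + B)/(-9 + 4*B) (x(B) = (B - 44)/(B + (-9 + 3*B)) = (-44 + B)/(-9 + 4*B))
s(A, o) = (A + (-44 + A)/(-9 + 4*A))/(1391 + o) (s(A, o) = (A + (-44 + A)/(-9 + 4*A))/(o + 1391) = (A + (-44 + A)/(-9 + 4*A))/(1391 + o))
s(412, C(31, 9)) - 1*(-3868640) = (-44 + 412 + 412*(-9 + 4*412))/((-9 + 4*412)*(1391 + 9)) - 1*(-3868640) = (-44 + 412 + 412*(-9 + 1648))/((-9 + 1648)*1400) + 3868640 = (1/1400)*(-44 + 412 + 412*1639)/1639 + 3868640 = (1/1639)*(1/1400)*(-44 + 412 + 675268) + 3868640 = (1/1639)*(1/1400)*675636 + 3868640 = 168909/573650 + 3868640 = 2219245504909/573650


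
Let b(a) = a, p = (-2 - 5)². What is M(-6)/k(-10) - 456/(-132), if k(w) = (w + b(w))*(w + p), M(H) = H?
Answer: 4951/1430 ≈ 3.4622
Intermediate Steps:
p = 49 (p = (-7)² = 49)
k(w) = 2*w*(49 + w) (k(w) = (w + w)*(w + 49) = (2*w)*(49 + w) = 2*w*(49 + w))
M(-6)/k(-10) - 456/(-132) = -6*(-1/(20*(49 - 10))) - 456/(-132) = -6/(2*(-10)*39) - 456*(-1/132) = -6/(-780) + 38/11 = -6*(-1/780) + 38/11 = 1/130 + 38/11 = 4951/1430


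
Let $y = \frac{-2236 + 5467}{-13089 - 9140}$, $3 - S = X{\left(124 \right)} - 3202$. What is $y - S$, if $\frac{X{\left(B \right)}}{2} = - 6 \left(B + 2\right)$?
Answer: $- \frac{104857424}{22229} \approx -4717.1$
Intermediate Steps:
$X{\left(B \right)} = -24 - 12 B$ ($X{\left(B \right)} = 2 \left(- 6 \left(B + 2\right)\right) = 2 \left(- 6 \left(2 + B\right)\right) = 2 \left(-12 - 6 B\right) = -24 - 12 B$)
$S = 4717$ ($S = 3 - \left(\left(-24 - 1488\right) - 3202\right) = 3 - \left(-1512 - 3202\right) = 3 - -4714 = 3 + 4714 = 4717$)
$y = - \frac{3231}{22229}$ ($y = \frac{3231}{-22229} = 3231 \left(- \frac{1}{22229}\right) = - \frac{3231}{22229} \approx -0.14535$)
$y - S = - \frac{3231}{22229} - 4717 = - \frac{104857424}{22229}$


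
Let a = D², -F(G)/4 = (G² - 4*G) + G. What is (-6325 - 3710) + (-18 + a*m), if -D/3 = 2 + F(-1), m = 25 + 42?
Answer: 108135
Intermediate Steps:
F(G) = -4*G² + 12*G (F(G) = -4*((G² - 4*G) + G) = -4*(G² - 3*G) = -4*G² + 12*G)
m = 67
D = 42 (D = -3*(2 + 4*(-1)*(3 - 1*(-1))) = -3*(2 + 4*(-1)*(3 + 1)) = -3*(2 + 4*(-1)*4) = -3*(2 - 16) = -3*(-14) = 42)
a = 1764 (a = 42² = 1764)
(-6325 - 3710) + (-18 + a*m) = (-6325 - 3710) + (-18 + 1764*67) = -10035 + (-18 + 118188) = -10035 + 118170 = 108135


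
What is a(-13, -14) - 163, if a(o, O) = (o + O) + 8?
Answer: -182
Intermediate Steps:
a(o, O) = 8 + O + o (a(o, O) = (O + o) + 8 = 8 + O + o)
a(-13, -14) - 163 = (8 - 14 - 13) - 163 = -19 - 163 = -182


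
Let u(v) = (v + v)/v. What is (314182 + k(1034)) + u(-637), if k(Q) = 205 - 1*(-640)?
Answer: 315029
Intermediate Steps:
k(Q) = 845 (k(Q) = 205 + 640 = 845)
u(v) = 2 (u(v) = (2*v)/v = 2)
(314182 + k(1034)) + u(-637) = (314182 + 845) + 2 = 315027 + 2 = 315029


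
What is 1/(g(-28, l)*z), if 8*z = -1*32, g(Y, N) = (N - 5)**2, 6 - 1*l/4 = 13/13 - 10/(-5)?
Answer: -1/196 ≈ -0.0051020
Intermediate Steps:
l = 12 (l = 24 - 4*(13/13 - 10/(-5)) = 24 - 4*(13*(1/13) - 10*(-1/5)) = 24 - 4*(1 + 2) = 24 - 4*3 = 24 - 12 = 12)
g(Y, N) = (-5 + N)**2
z = -4 (z = (-1*32)/8 = (1/8)*(-32) = -4)
1/(g(-28, l)*z) = 1/((-5 + 12)**2*(-4)) = 1/(7**2*(-4)) = 1/(49*(-4)) = 1/(-196) = -1/196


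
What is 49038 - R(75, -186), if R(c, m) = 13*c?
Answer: 48063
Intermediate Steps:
49038 - R(75, -186) = 49038 - 13*75 = 49038 - 1*975 = 49038 - 975 = 48063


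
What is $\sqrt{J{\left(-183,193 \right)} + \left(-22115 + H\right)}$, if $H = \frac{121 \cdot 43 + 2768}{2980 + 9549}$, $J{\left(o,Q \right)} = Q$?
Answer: $\frac{i \sqrt{3441124517743}}{12529} \approx 148.06 i$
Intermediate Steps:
$H = \frac{7971}{12529}$ ($H = \frac{5203 + 2768}{12529} = 7971 \cdot \frac{1}{12529} = \frac{7971}{12529} \approx 0.6362$)
$\sqrt{J{\left(-183,193 \right)} + \left(-22115 + H\right)} = \sqrt{193 + \left(-22115 + \frac{7971}{12529}\right)} = \sqrt{193 - \frac{277070864}{12529}} = \sqrt{- \frac{274652767}{12529}} = \frac{i \sqrt{3441124517743}}{12529}$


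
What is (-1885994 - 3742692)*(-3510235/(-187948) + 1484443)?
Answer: -785206208951883257/93974 ≈ -8.3556e+12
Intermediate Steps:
(-1885994 - 3742692)*(-3510235/(-187948) + 1484443) = -5628686*(-3510235*(-1/187948) + 1484443) = -5628686*(3510235/187948 + 1484443) = -5628686*279001603199/187948 = -785206208951883257/93974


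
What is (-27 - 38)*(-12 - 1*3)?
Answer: 975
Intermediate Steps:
(-27 - 38)*(-12 - 1*3) = -65*(-12 - 3) = -65*(-15) = 975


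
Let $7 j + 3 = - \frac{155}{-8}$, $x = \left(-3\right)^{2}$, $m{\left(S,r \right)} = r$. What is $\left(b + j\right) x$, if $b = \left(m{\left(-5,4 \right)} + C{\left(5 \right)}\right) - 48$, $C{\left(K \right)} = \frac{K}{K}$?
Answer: $- \frac{20493}{56} \approx -365.95$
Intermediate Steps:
$x = 9$
$j = \frac{131}{56}$ ($j = - \frac{3}{7} + \frac{\left(-155\right) \frac{1}{-8}}{7} = - \frac{3}{7} + \frac{\left(-155\right) \left(- \frac{1}{8}\right)}{7} = - \frac{3}{7} + \frac{1}{7} \cdot \frac{155}{8} = - \frac{3}{7} + \frac{155}{56} = \frac{131}{56} \approx 2.3393$)
$C{\left(K \right)} = 1$
$b = -43$ ($b = \left(4 + 1\right) - 48 = 5 - 48 = -43$)
$\left(b + j\right) x = \left(-43 + \frac{131}{56}\right) 9 = \left(- \frac{2277}{56}\right) 9 = - \frac{20493}{56}$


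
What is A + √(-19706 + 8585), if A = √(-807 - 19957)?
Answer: I*(√11121 + 2*√5191) ≈ 249.55*I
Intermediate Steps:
A = 2*I*√5191 (A = √(-20764) = 2*I*√5191 ≈ 144.1*I)
A + √(-19706 + 8585) = 2*I*√5191 + √(-19706 + 8585) = 2*I*√5191 + √(-11121) = 2*I*√5191 + I*√11121 = I*√11121 + 2*I*√5191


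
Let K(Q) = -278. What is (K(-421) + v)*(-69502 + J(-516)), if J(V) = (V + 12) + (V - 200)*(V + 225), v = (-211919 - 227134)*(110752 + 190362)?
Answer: -18290562486022000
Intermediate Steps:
v = -132205005042 (v = -439053*301114 = -132205005042)
J(V) = 12 + V + (-200 + V)*(225 + V) (J(V) = (12 + V) + (-200 + V)*(225 + V) = 12 + V + (-200 + V)*(225 + V))
(K(-421) + v)*(-69502 + J(-516)) = (-278 - 132205005042)*(-69502 + (-44988 + (-516)**2 + 26*(-516))) = -132205005320*(-69502 + (-44988 + 266256 - 13416)) = -132205005320*(-69502 + 207852) = -132205005320*138350 = -18290562486022000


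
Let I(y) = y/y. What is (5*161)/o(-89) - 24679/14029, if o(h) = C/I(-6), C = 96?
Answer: 8924161/1346784 ≈ 6.6263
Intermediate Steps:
I(y) = 1
o(h) = 96 (o(h) = 96/1 = 96*1 = 96)
(5*161)/o(-89) - 24679/14029 = (5*161)/96 - 24679/14029 = 805*(1/96) - 24679*1/14029 = 805/96 - 24679/14029 = 8924161/1346784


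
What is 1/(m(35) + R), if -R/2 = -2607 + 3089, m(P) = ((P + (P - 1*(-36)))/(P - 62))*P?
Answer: -27/29738 ≈ -0.00090793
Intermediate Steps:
m(P) = P*(36 + 2*P)/(-62 + P) (m(P) = ((P + (P + 36))/(-62 + P))*P = ((P + (36 + P))/(-62 + P))*P = ((36 + 2*P)/(-62 + P))*P = P*(36 + 2*P)/(-62 + P))
R = -964 (R = -2*(-2607 + 3089) = -2*482 = -964)
1/(m(35) + R) = 1/(2*35*(18 + 35)/(-62 + 35) - 964) = 1/(2*35*53/(-27) - 964) = 1/(2*35*(-1/27)*53 - 964) = 1/(-3710/27 - 964) = 1/(-29738/27) = -27/29738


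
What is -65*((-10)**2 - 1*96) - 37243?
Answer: -37503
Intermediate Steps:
-65*((-10)**2 - 1*96) - 37243 = -65*(100 - 96) - 37243 = -65*4 - 37243 = -260 - 37243 = -37503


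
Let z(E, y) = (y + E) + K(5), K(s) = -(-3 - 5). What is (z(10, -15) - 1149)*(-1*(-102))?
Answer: -116892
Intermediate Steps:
K(s) = 8 (K(s) = -1*(-8) = 8)
z(E, y) = 8 + E + y (z(E, y) = (y + E) + 8 = (E + y) + 8 = 8 + E + y)
(z(10, -15) - 1149)*(-1*(-102)) = ((8 + 10 - 15) - 1149)*(-1*(-102)) = (3 - 1149)*102 = -1146*102 = -116892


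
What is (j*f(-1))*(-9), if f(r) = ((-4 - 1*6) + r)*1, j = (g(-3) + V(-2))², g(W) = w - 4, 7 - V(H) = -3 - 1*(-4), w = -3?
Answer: 99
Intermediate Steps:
V(H) = 6 (V(H) = 7 - (-3 - 1*(-4)) = 7 - (-3 + 4) = 7 - 1*1 = 7 - 1 = 6)
g(W) = -7 (g(W) = -3 - 4 = -7)
j = 1 (j = (-7 + 6)² = (-1)² = 1)
f(r) = -10 + r (f(r) = ((-4 - 6) + r)*1 = (-10 + r)*1 = -10 + r)
(j*f(-1))*(-9) = (1*(-10 - 1))*(-9) = (1*(-11))*(-9) = -11*(-9) = 99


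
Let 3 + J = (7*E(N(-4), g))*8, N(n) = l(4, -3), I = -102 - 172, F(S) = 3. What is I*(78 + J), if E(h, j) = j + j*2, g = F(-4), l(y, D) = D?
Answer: -158646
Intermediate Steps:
I = -274
N(n) = -3
g = 3
E(h, j) = 3*j (E(h, j) = j + 2*j = 3*j)
J = 501 (J = -3 + (7*(3*3))*8 = -3 + (7*9)*8 = -3 + 63*8 = -3 + 504 = 501)
I*(78 + J) = -274*(78 + 501) = -274*579 = -158646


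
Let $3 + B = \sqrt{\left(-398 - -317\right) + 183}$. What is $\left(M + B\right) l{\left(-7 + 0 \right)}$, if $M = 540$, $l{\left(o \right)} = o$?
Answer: $-3759 - 7 \sqrt{102} \approx -3829.7$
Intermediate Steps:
$B = -3 + \sqrt{102}$ ($B = -3 + \sqrt{\left(-398 - -317\right) + 183} = -3 + \sqrt{\left(-398 + 317\right) + 183} = -3 + \sqrt{-81 + 183} = -3 + \sqrt{102} \approx 7.0995$)
$\left(M + B\right) l{\left(-7 + 0 \right)} = \left(540 - \left(3 - \sqrt{102}\right)\right) \left(-7 + 0\right) = \left(537 + \sqrt{102}\right) \left(-7\right) = -3759 - 7 \sqrt{102}$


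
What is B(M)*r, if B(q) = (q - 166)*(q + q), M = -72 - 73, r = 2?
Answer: 180380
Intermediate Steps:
M = -145
B(q) = 2*q*(-166 + q) (B(q) = (-166 + q)*(2*q) = 2*q*(-166 + q))
B(M)*r = (2*(-145)*(-166 - 145))*2 = (2*(-145)*(-311))*2 = 90190*2 = 180380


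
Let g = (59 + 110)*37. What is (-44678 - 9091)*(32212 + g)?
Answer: -2068224585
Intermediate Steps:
g = 6253 (g = 169*37 = 6253)
(-44678 - 9091)*(32212 + g) = (-44678 - 9091)*(32212 + 6253) = -53769*38465 = -2068224585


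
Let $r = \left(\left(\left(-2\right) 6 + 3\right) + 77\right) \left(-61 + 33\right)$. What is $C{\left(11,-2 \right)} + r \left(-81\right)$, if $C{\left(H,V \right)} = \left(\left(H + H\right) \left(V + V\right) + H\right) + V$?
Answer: $154145$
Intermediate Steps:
$C{\left(H,V \right)} = H + V + 4 H V$ ($C{\left(H,V \right)} = \left(2 H 2 V + H\right) + V = \left(4 H V + H\right) + V = \left(H + 4 H V\right) + V = H + V + 4 H V$)
$r = -1904$ ($r = \left(\left(-12 + 3\right) + 77\right) \left(-28\right) = \left(-9 + 77\right) \left(-28\right) = 68 \left(-28\right) = -1904$)
$C{\left(11,-2 \right)} + r \left(-81\right) = \left(11 - 2 + 4 \cdot 11 \left(-2\right)\right) - -154224 = \left(11 - 2 - 88\right) + 154224 = -79 + 154224 = 154145$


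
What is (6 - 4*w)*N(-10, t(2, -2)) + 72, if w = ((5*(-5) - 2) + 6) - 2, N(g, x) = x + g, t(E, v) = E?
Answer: -712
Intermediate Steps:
N(g, x) = g + x
w = -23 (w = ((-25 - 2) + 6) - 2 = (-27 + 6) - 2 = -21 - 2 = -23)
(6 - 4*w)*N(-10, t(2, -2)) + 72 = (6 - 4*(-23))*(-10 + 2) + 72 = (6 + 92)*(-8) + 72 = 98*(-8) + 72 = -784 + 72 = -712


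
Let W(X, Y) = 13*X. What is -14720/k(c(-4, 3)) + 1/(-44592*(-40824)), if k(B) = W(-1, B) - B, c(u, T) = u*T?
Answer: 26796638453761/1820423808 ≈ 14720.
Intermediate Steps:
c(u, T) = T*u
k(B) = -13 - B (k(B) = 13*(-1) - B = -13 - B)
-14720/k(c(-4, 3)) + 1/(-44592*(-40824)) = -14720/(-13 - 3*(-4)) + 1/(-44592*(-40824)) = -14720/(-13 - 1*(-12)) - 1/44592*(-1/40824) = -14720/(-13 + 12) + 1/1820423808 = -14720/(-1) + 1/1820423808 = -14720*(-1) + 1/1820423808 = 14720 + 1/1820423808 = 26796638453761/1820423808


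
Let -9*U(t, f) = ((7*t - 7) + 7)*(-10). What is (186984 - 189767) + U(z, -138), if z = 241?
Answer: -8177/9 ≈ -908.56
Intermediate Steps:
U(t, f) = 70*t/9 (U(t, f) = -((7*t - 7) + 7)*(-10)/9 = -((-7 + 7*t) + 7)*(-10)/9 = -7*t*(-10)/9 = -(-70)*t/9 = 70*t/9)
(186984 - 189767) + U(z, -138) = (186984 - 189767) + (70/9)*241 = -2783 + 16870/9 = -8177/9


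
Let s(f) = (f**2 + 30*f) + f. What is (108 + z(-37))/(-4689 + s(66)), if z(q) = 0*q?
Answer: 36/571 ≈ 0.063047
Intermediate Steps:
z(q) = 0
s(f) = f**2 + 31*f
(108 + z(-37))/(-4689 + s(66)) = (108 + 0)/(-4689 + 66*(31 + 66)) = 108/(-4689 + 66*97) = 108/(-4689 + 6402) = 108/1713 = 108*(1/1713) = 36/571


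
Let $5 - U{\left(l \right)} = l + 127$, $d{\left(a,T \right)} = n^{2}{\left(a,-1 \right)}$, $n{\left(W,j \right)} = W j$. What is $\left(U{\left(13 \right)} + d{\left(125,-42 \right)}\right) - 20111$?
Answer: $-4621$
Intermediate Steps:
$d{\left(a,T \right)} = a^{2}$ ($d{\left(a,T \right)} = \left(a \left(-1\right)\right)^{2} = \left(- a\right)^{2} = a^{2}$)
$U{\left(l \right)} = -122 - l$ ($U{\left(l \right)} = 5 - \left(l + 127\right) = 5 - \left(127 + l\right) = -122 - l$)
$\left(U{\left(13 \right)} + d{\left(125,-42 \right)}\right) - 20111 = \left(\left(-122 - 13\right) + 125^{2}\right) - 20111 = \left(\left(-122 - 13\right) + 15625\right) - 20111 = \left(-135 + 15625\right) - 20111 = 15490 - 20111 = -4621$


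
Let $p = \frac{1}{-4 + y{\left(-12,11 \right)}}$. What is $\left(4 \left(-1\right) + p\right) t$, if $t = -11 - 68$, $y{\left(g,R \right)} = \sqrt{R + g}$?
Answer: $\frac{5688}{17} + \frac{79 i}{17} \approx 334.59 + 4.6471 i$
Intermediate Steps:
$p = \frac{-4 - i}{17}$ ($p = \frac{1}{-4 + \sqrt{11 - 12}} = \frac{1}{-4 + \sqrt{-1}} = \frac{1}{-4 + i} = \frac{-4 - i}{17} \approx -0.23529 - 0.058824 i$)
$t = -79$ ($t = -11 - 68 = -79$)
$\left(4 \left(-1\right) + p\right) t = \left(4 \left(-1\right) - \left(\frac{4}{17} + \frac{i}{17}\right)\right) \left(-79\right) = \left(-4 - \left(\frac{4}{17} + \frac{i}{17}\right)\right) \left(-79\right) = \left(- \frac{72}{17} - \frac{i}{17}\right) \left(-79\right) = \frac{5688}{17} + \frac{79 i}{17}$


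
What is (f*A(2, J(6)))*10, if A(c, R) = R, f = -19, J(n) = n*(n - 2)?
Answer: -4560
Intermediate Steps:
J(n) = n*(-2 + n)
(f*A(2, J(6)))*10 = -114*(-2 + 6)*10 = -114*4*10 = -19*24*10 = -456*10 = -4560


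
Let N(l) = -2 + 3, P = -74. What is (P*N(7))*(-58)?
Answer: 4292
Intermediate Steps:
N(l) = 1
(P*N(7))*(-58) = -74*1*(-58) = -74*(-58) = 4292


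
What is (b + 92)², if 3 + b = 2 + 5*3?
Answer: 11236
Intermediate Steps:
b = 14 (b = -3 + (2 + 5*3) = -3 + (2 + 15) = -3 + 17 = 14)
(b + 92)² = (14 + 92)² = 106² = 11236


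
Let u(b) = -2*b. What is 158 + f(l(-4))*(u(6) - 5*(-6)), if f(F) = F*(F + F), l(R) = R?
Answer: 734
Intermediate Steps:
f(F) = 2*F² (f(F) = F*(2*F) = 2*F²)
158 + f(l(-4))*(u(6) - 5*(-6)) = 158 + (2*(-4)²)*(-2*6 - 5*(-6)) = 158 + (2*16)*(-12 + 30) = 158 + 32*18 = 158 + 576 = 734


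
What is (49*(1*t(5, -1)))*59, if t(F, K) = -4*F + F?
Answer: -43365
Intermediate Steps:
t(F, K) = -3*F
(49*(1*t(5, -1)))*59 = (49*(1*(-3*5)))*59 = (49*(1*(-15)))*59 = (49*(-15))*59 = -735*59 = -43365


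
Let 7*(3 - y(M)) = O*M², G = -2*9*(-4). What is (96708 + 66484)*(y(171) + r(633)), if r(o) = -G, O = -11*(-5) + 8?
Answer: -42958335696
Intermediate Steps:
O = 63 (O = 55 + 8 = 63)
G = 72 (G = -18*(-4) = 72)
y(M) = 3 - 9*M²
r(o) = -72 (r(o) = -1*72 = -72)
(96708 + 66484)*(y(171) + r(633)) = (96708 + 66484)*((3 - 9*171²) - 72) = 163192*((3 - 9*29241) - 72) = 163192*((3 - 263169) - 72) = 163192*(-263166 - 72) = 163192*(-263238) = -42958335696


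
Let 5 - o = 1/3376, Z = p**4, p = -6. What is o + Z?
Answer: 4392175/3376 ≈ 1301.0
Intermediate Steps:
Z = 1296 (Z = (-6)**4 = 1296)
o = 16879/3376 (o = 5 - 1/3376 = 16879/3376 ≈ 4.9997)
o + Z = 16879/3376 + 1296 = 4392175/3376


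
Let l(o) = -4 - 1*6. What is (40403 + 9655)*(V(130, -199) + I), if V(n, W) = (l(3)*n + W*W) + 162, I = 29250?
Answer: 3389577354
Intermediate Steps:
l(o) = -10 (l(o) = -4 - 6 = -10)
V(n, W) = 162 + W² - 10*n (V(n, W) = (-10*n + W*W) + 162 = (-10*n + W²) + 162 = (W² - 10*n) + 162 = 162 + W² - 10*n)
(40403 + 9655)*(V(130, -199) + I) = (40403 + 9655)*((162 + (-199)² - 10*130) + 29250) = 50058*((162 + 39601 - 1300) + 29250) = 50058*(38463 + 29250) = 50058*67713 = 3389577354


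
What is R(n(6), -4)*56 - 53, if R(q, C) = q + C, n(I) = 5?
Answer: 3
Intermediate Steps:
R(q, C) = C + q
R(n(6), -4)*56 - 53 = (-4 + 5)*56 - 53 = 1*56 - 53 = 56 - 53 = 3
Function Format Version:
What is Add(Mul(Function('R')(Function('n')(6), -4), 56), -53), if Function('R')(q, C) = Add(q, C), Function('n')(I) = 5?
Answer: 3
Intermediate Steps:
Function('R')(q, C) = Add(C, q)
Add(Mul(Function('R')(Function('n')(6), -4), 56), -53) = Add(Mul(Add(-4, 5), 56), -53) = Add(Mul(1, 56), -53) = Add(56, -53) = 3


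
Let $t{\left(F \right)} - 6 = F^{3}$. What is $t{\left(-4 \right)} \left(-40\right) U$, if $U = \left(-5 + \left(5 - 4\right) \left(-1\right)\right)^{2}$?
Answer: $83520$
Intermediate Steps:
$t{\left(F \right)} = 6 + F^{3}$
$U = 36$ ($U = \left(-5 + 1 \left(-1\right)\right)^{2} = \left(-5 - 1\right)^{2} = \left(-6\right)^{2} = 36$)
$t{\left(-4 \right)} \left(-40\right) U = \left(6 + \left(-4\right)^{3}\right) \left(-40\right) 36 = \left(6 - 64\right) \left(-40\right) 36 = \left(-58\right) \left(-40\right) 36 = 2320 \cdot 36 = 83520$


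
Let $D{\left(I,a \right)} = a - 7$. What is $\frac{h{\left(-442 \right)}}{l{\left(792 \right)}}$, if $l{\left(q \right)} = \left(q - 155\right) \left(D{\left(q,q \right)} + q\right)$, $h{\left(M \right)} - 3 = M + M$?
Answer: $- \frac{881}{1004549} \approx -0.00087701$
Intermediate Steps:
$h{\left(M \right)} = 3 + 2 M$ ($h{\left(M \right)} = 3 + \left(M + M\right) = 3 + 2 M$)
$D{\left(I,a \right)} = -7 + a$
$l{\left(q \right)} = \left(-155 + q\right) \left(-7 + 2 q\right)$ ($l{\left(q \right)} = \left(q - 155\right) \left(\left(-7 + q\right) + q\right) = \left(-155 + q\right) \left(-7 + 2 q\right)$)
$\frac{h{\left(-442 \right)}}{l{\left(792 \right)}} = \frac{3 + 2 \left(-442\right)}{1085 - 251064 + 2 \cdot 792^{2}} = \frac{3 - 884}{1085 - 251064 + 2 \cdot 627264} = - \frac{881}{1085 - 251064 + 1254528} = - \frac{881}{1004549}$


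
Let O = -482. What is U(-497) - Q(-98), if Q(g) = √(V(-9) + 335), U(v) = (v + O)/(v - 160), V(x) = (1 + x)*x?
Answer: 979/657 - √407 ≈ -18.684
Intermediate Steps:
V(x) = x*(1 + x)
U(v) = (-482 + v)/(-160 + v) (U(v) = (v - 482)/(v - 160) = (-482 + v)/(-160 + v))
Q(g) = √407 (Q(g) = √(-9*(1 - 9) + 335) = √(-9*(-8) + 335) = √(72 + 335) = √407)
U(-497) - Q(-98) = (-482 - 497)/(-160 - 497) - √407 = -979/(-657) - √407 = -1/657*(-979) - √407 = 979/657 - √407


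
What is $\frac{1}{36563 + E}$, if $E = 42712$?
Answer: $\frac{1}{79275} \approx 1.2614 \cdot 10^{-5}$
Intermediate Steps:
$\frac{1}{36563 + E} = \frac{1}{36563 + 42712} = \frac{1}{79275}$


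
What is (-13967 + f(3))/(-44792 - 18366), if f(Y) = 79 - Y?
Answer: 13891/63158 ≈ 0.21994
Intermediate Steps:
(-13967 + f(3))/(-44792 - 18366) = (-13967 + (79 - 1*3))/(-44792 - 18366) = (-13967 + (79 - 3))/(-63158) = (-13967 + 76)*(-1/63158) = -13891*(-1/63158) = 13891/63158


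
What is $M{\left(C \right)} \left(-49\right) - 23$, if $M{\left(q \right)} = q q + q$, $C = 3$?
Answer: $-611$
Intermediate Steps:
$M{\left(q \right)} = q + q^{2}$ ($M{\left(q \right)} = q^{2} + q = q + q^{2}$)
$M{\left(C \right)} \left(-49\right) - 23 = 3 \left(1 + 3\right) \left(-49\right) - 23 = 3 \cdot 4 \left(-49\right) - 23 = 12 \left(-49\right) - 23 = -588 - 23 = -611$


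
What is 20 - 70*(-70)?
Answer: 4920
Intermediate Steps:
20 - 70*(-70) = 20 + 4900 = 4920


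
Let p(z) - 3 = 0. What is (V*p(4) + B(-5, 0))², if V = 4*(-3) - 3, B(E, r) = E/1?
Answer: 2500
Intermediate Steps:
B(E, r) = E (B(E, r) = E*1 = E)
p(z) = 3 (p(z) = 3 + 0 = 3)
V = -15 (V = -12 - 3 = -15)
(V*p(4) + B(-5, 0))² = (-15*3 - 5)² = (-45 - 5)² = (-50)² = 2500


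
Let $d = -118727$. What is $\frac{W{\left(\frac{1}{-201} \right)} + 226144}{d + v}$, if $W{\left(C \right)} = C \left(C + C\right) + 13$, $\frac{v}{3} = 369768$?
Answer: $\frac{9136968959}{40020301377} \approx 0.22831$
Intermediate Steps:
$v = 1109304$ ($v = 3 \cdot 369768 = 1109304$)
$W{\left(C \right)} = 13 + 2 C^{2}$ ($W{\left(C \right)} = C 2 C + 13 = 2 C^{2} + 13 = 13 + 2 C^{2}$)
$\frac{W{\left(\frac{1}{-201} \right)} + 226144}{d + v} = \frac{\left(13 + 2 \left(\frac{1}{-201}\right)^{2}\right) + 226144}{-118727 + 1109304} = \frac{\left(13 + 2 \left(- \frac{1}{201}\right)^{2}\right) + 226144}{990577} = \left(\left(13 + 2 \cdot \frac{1}{40401}\right) + 226144\right) \frac{1}{990577} = \left(\left(13 + \frac{2}{40401}\right) + 226144\right) \frac{1}{990577} = \left(\frac{525215}{40401} + 226144\right) \frac{1}{990577} = \frac{9136968959}{40401} \cdot \frac{1}{990577} = \frac{9136968959}{40020301377}$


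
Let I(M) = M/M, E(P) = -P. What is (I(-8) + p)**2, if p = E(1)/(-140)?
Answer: 19881/19600 ≈ 1.0143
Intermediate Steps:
p = 1/140 (p = -1*1/(-140) = -1*(-1/140) = 1/140 ≈ 0.0071429)
I(M) = 1
(I(-8) + p)**2 = (1 + 1/140)**2 = (141/140)**2 = 19881/19600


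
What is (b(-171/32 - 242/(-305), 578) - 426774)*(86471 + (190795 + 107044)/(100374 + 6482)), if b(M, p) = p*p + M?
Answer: -1671927373804311033/208582912 ≈ -8.0157e+9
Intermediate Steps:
b(M, p) = M + p² (b(M, p) = p² + M = M + p²)
(b(-171/32 - 242/(-305), 578) - 426774)*(86471 + (190795 + 107044)/(100374 + 6482)) = (((-171/32 - 242/(-305)) + 578²) - 426774)*(86471 + (190795 + 107044)/(100374 + 6482)) = (((-171*1/32 - 242*(-1/305)) + 334084) - 426774)*(86471 + 297839/106856) = (((-171/32 + 242/305) + 334084) - 426774)*(86471 + 297839*(1/106856)) = ((-44411/9760 + 334084) - 426774)*(86471 + 297839/106856) = (3260615429/9760 - 426774)*(9240243015/106856) = -904698811/9760*9240243015/106856 = -1671927373804311033/208582912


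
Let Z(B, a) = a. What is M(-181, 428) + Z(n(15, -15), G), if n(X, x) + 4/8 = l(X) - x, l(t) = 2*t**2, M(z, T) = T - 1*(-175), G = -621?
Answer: -18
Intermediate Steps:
M(z, T) = 175 + T (M(z, T) = T + 175 = 175 + T)
n(X, x) = -1/2 - x + 2*X**2 (n(X, x) = -1/2 + (2*X**2 - x) = -1/2 + (-x + 2*X**2) = -1/2 - x + 2*X**2)
M(-181, 428) + Z(n(15, -15), G) = (175 + 428) - 621 = 603 - 621 = -18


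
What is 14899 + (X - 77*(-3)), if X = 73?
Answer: 15203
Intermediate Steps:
14899 + (X - 77*(-3)) = 14899 + (73 - 77*(-3)) = 14899 + (73 + 231) = 14899 + 304 = 15203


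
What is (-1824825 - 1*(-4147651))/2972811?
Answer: 2322826/2972811 ≈ 0.78136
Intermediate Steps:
(-1824825 - 1*(-4147651))/2972811 = (-1824825 + 4147651)*(1/2972811) = 2322826*(1/2972811) = 2322826/2972811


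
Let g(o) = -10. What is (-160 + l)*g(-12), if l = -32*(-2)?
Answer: 960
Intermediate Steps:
l = 64
(-160 + l)*g(-12) = (-160 + 64)*(-10) = -96*(-10) = 960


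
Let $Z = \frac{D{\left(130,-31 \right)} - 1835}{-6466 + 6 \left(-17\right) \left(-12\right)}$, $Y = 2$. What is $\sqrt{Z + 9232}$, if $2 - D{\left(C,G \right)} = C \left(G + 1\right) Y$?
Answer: $\frac{\sqrt{253650823834}}{5242} \approx 96.077$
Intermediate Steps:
$D{\left(C,G \right)} = 2 - 2 C \left(1 + G\right)$ ($D{\left(C,G \right)} = 2 - C \left(G + 1\right) 2 = 2 - C \left(1 + G\right) 2 = 2 - 2 C \left(1 + G\right)$)
$Z = - \frac{5967}{5242}$ ($Z = \frac{\left(2 - 260 - 260 \left(-31\right)\right) - 1835}{-6466 + 6 \left(-17\right) \left(-12\right)} = \frac{\left(2 - 260 + 8060\right) - 1835}{-6466 - -1224} = \frac{7802 - 1835}{-6466 + 1224} = \frac{5967}{-5242} = 5967 \left(- \frac{1}{5242}\right) = - \frac{5967}{5242} \approx -1.1383$)
$\sqrt{Z + 9232} = \sqrt{- \frac{5967}{5242} + 9232} = \sqrt{\frac{48388177}{5242}} = \frac{\sqrt{253650823834}}{5242}$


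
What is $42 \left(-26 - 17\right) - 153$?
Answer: $-1959$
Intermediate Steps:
$42 \left(-26 - 17\right) - 153 = 42 \left(-43\right) - 153 = -1806 - 153 = -1959$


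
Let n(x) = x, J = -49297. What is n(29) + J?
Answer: -49268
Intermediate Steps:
n(29) + J = 29 - 49297 = -49268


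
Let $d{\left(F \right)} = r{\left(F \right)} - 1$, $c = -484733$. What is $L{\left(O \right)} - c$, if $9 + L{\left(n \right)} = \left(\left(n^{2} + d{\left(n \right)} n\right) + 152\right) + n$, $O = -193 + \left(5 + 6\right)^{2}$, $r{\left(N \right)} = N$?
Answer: $495244$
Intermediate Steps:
$d{\left(F \right)} = -1 + F$ ($d{\left(F \right)} = F - 1 = -1 + F$)
$O = -72$ ($O = -193 + 11^{2} = -193 + 121 = -72$)
$L{\left(n \right)} = 143 + n + n^{2} + n \left(-1 + n\right)$ ($L{\left(n \right)} = -9 + \left(\left(\left(n^{2} + \left(-1 + n\right) n\right) + 152\right) + n\right) = -9 + \left(\left(\left(n^{2} + n \left(-1 + n\right)\right) + 152\right) + n\right) = -9 + \left(\left(152 + n^{2} + n \left(-1 + n\right)\right) + n\right) = -9 + \left(152 + n + n^{2} + n \left(-1 + n\right)\right) = 143 + n + n^{2} + n \left(-1 + n\right)$)
$L{\left(O \right)} - c = \left(143 + 2 \left(-72\right)^{2}\right) - -484733 = \left(143 + 2 \cdot 5184\right) + 484733 = \left(143 + 10368\right) + 484733 = 10511 + 484733 = 495244$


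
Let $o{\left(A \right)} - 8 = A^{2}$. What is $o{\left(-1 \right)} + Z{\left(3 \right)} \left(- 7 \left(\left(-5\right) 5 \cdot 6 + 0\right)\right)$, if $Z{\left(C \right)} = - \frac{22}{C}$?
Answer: $-7691$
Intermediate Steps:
$o{\left(A \right)} = 8 + A^{2}$
$o{\left(-1 \right)} + Z{\left(3 \right)} \left(- 7 \left(\left(-5\right) 5 \cdot 6 + 0\right)\right) = \left(8 + \left(-1\right)^{2}\right) + - \frac{22}{3} \left(- 7 \left(\left(-5\right) 5 \cdot 6 + 0\right)\right) = \left(8 + 1\right) + \left(-22\right) \frac{1}{3} \left(- 7 \left(\left(-25\right) 6 + 0\right)\right) = 9 - \frac{22 \left(- 7 \left(-150 + 0\right)\right)}{3} = 9 - \frac{22 \left(\left(-7\right) \left(-150\right)\right)}{3} = 9 - 7700 = -7691$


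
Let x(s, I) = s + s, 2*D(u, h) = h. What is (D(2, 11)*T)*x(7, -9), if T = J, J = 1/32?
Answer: 77/32 ≈ 2.4063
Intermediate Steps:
D(u, h) = h/2
x(s, I) = 2*s
J = 1/32 ≈ 0.031250
T = 1/32 ≈ 0.031250
(D(2, 11)*T)*x(7, -9) = (((1/2)*11)*(1/32))*(2*7) = ((11/2)*(1/32))*14 = (11/64)*14 = 77/32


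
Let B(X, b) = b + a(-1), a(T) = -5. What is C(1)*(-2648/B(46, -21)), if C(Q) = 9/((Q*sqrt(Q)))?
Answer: 11916/13 ≈ 916.62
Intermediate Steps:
B(X, b) = -5 + b (B(X, b) = b - 5 = -5 + b)
C(Q) = 9/Q**(3/2) (C(Q) = 9/(Q**(3/2)) = 9/Q**(3/2))
C(1)*(-2648/B(46, -21)) = (9/1**(3/2))*(-2648/(-5 - 21)) = (9*1)*(-2648/(-26)) = 9*(-2648*(-1/26)) = 9*(1324/13) = 11916/13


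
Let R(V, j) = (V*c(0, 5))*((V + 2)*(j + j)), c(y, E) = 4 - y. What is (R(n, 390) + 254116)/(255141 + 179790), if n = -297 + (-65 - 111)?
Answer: 99333868/62133 ≈ 1598.7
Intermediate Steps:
n = -473 (n = -297 - 176 = -473)
R(V, j) = 8*V*j*(2 + V) (R(V, j) = (V*(4 - 1*0))*((V + 2)*(j + j)) = (V*(4 + 0))*((2 + V)*(2*j)) = (V*4)*(2*j*(2 + V)) = (4*V)*(2*j*(2 + V)) = 8*V*j*(2 + V))
(R(n, 390) + 254116)/(255141 + 179790) = (8*(-473)*390*(2 - 473) + 254116)/(255141 + 179790) = (8*(-473)*390*(-471) + 254116)/434931 = (695082960 + 254116)*(1/434931) = 695337076*(1/434931) = 99333868/62133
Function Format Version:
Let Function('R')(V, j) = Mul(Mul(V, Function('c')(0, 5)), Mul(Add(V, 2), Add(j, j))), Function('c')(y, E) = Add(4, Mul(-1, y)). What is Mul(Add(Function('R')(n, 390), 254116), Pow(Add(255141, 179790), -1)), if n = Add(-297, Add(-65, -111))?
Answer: Rational(99333868, 62133) ≈ 1598.7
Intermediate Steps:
n = -473 (n = Add(-297, -176) = -473)
Function('R')(V, j) = Mul(8, V, j, Add(2, V)) (Function('R')(V, j) = Mul(Mul(V, Add(4, Mul(-1, 0))), Mul(Add(V, 2), Add(j, j))) = Mul(Mul(V, Add(4, 0)), Mul(Add(2, V), Mul(2, j))) = Mul(Mul(V, 4), Mul(2, j, Add(2, V))) = Mul(Mul(4, V), Mul(2, j, Add(2, V))) = Mul(8, V, j, Add(2, V)))
Mul(Add(Function('R')(n, 390), 254116), Pow(Add(255141, 179790), -1)) = Mul(Add(Mul(8, -473, 390, Add(2, -473)), 254116), Pow(Add(255141, 179790), -1)) = Mul(Add(Mul(8, -473, 390, -471), 254116), Pow(434931, -1)) = Mul(Add(695082960, 254116), Rational(1, 434931)) = Mul(695337076, Rational(1, 434931)) = Rational(99333868, 62133)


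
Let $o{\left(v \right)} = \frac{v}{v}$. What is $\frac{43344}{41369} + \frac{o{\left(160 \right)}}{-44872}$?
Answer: $\frac{1944890599}{1856309768} \approx 1.0477$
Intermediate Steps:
$o{\left(v \right)} = 1$
$\frac{43344}{41369} + \frac{o{\left(160 \right)}}{-44872} = \frac{43344}{41369} + 1 \frac{1}{-44872} = 43344 \cdot \frac{1}{41369} + 1 \left(- \frac{1}{44872}\right) = \frac{43344}{41369} - \frac{1}{44872} = \frac{1944890599}{1856309768}$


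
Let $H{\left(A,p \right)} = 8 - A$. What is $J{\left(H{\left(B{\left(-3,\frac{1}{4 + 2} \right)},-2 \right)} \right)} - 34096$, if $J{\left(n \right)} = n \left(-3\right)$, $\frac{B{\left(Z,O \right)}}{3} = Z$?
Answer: $-34147$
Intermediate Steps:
$B{\left(Z,O \right)} = 3 Z$
$J{\left(n \right)} = - 3 n$
$J{\left(H{\left(B{\left(-3,\frac{1}{4 + 2} \right)},-2 \right)} \right)} - 34096 = - 3 \left(8 - 3 \left(-3\right)\right) - 34096 = - 3 \left(8 - -9\right) - 34096 = - 3 \left(8 + 9\right) - 34096 = \left(-3\right) 17 - 34096 = -51 - 34096 = -34147$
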